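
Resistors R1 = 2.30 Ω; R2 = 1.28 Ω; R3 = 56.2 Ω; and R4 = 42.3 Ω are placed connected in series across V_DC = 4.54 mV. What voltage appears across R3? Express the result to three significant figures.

Series total: ΣR = 2.30 + 1.28 + 56.2 + 42.3 = 102.1 Ω.
Voltage divider: V = V_DC · (56.20 / 102.1) = 4.54 × 0.5505 = 2.499 mV.

V ≈ 2.50 mV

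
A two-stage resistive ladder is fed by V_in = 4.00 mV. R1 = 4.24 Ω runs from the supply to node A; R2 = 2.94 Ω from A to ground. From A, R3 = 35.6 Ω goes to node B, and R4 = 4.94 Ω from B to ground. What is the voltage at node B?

Node A sees R2 in parallel with the series input of stage 2, R3 + R4 = 40.54 Ω.
R2 ‖ (R3+R4) = 2.741 Ω.
First divider: V_A = V_in · 2.741/(4.24 + 2.741) = 1.571 mV.
Then the unloaded second divider: V_B = V_A × R4/(R3+R4) = 1.571 × 0.1219 = 0.1914 mV.

V_B ≈ 0.191 mV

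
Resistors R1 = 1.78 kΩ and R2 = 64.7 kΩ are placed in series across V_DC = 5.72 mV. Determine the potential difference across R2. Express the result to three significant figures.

ΣR = 1.78 + 64.7 = 66.48 kΩ.
Voltage divider: V = V_DC · (64.70 / 66.48) = 5.72 × 0.9732 = 5.567 mV.

V ≈ 5.57 mV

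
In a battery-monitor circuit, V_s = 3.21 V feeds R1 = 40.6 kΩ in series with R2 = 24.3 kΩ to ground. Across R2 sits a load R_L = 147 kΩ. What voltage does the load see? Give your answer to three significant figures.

V_out ≈ 1.09 V

The load sits in parallel with R2, giving an effective lower resistance R2' = R2·R_L/(R2+R_L) = 20.85 kΩ.
Now apply the divider: V_out = 3.21 × 0.3393 = 1.089 V.
(Unloaded it would be 1.20 V; the load pulls it down.)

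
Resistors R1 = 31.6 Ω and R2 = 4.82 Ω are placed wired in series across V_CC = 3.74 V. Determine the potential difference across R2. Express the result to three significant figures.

V ≈ 0.495 V

Total series resistance ΣR = 31.6 + 4.82 = 36.42 Ω.
V = V_CC · R/ΣR = 3.74 × 0.1323 = 0.4950 V.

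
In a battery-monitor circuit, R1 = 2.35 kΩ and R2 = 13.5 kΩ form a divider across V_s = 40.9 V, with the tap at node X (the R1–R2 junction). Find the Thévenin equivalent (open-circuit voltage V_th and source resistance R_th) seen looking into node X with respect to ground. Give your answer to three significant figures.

Open-circuit (no load on X): V_th = V_s · R2/(R1 + R2) = 40.9 × 13.5/(2.350 + 13.5) = 34.84 V.
Zeroing V_s shorts the top of R1 to ground, so R_th = R1 ‖ R2 = 2.002 kΩ.

V_th ≈ 34.8 V, R_th ≈ 2.00 kΩ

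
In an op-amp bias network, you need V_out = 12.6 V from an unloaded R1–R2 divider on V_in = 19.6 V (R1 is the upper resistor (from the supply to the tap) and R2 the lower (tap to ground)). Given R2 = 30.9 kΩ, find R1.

The divider ratio is R2/(R1+R2) = 12.6/19.6 = 0.6429.
R1 = R2·(1/k − 1) = 30.9 × 0.5556 = 17.17 kΩ.

R1 ≈ 17.2 kΩ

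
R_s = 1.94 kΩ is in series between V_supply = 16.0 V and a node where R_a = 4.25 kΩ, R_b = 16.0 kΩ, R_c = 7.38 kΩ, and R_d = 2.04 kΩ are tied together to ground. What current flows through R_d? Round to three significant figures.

I ≈ 2.81 mA

Parallel bank: R_p = 1/(1/4.25 + 1/16.0 + 1/7.38 + 1/2.04) = 1.083 kΩ.
V_A by voltage divider: V_A = 16.0 × 1.083/(1.94 + 1.083) = 5.732 V.
I(R_d) = V_A / R_d = 5.732/2.04 = 2.810 mA.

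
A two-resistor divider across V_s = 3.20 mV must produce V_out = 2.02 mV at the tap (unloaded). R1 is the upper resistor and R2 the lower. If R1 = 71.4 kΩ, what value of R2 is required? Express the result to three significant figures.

R2 ≈ 122 kΩ

V_out/V_s = R2/(R1+R2) = 0.6312.
Rearranging, R2 = R1·k/(1−k) = 71.4 × 1.712 = 122.2 kΩ.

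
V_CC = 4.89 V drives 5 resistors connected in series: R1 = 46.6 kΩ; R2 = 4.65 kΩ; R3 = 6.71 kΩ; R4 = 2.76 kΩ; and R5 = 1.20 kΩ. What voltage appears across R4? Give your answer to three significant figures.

V ≈ 0.218 V

Total series resistance ΣR = 46.6 + 4.65 + 6.71 + 2.76 + 1.20 = 61.92 kΩ.
V = V_CC · R/ΣR = 4.89 × 0.04457 = 0.2180 V.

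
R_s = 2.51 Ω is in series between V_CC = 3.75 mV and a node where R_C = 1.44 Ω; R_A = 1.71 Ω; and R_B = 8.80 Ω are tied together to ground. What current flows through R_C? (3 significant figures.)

Parallel bank: R_p = 1/(1/1.44 + 1/1.71 + 1/8.80) = 0.7179 Ω.
V_A by voltage divider: V_A = 3.75 × 0.7179/(2.51 + 0.7179) = 0.8341 mV.
Branch current I = V_A/R_C = 0.8341/1.44 = 0.5792 mA.
(Equivalently: I_total = 1.162 mA, then current-divider fraction G_k/ΣG = 0.4986.)

I ≈ 0.579 mA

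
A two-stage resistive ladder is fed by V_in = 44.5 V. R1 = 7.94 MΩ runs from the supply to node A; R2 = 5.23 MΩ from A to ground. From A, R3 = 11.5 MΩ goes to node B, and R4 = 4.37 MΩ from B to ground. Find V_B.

Looking into the second stage from A: R3 + R4 = 15.87 MΩ appears in parallel with R2.
Effective lower resistance at A: R2 ‖ 15.87 = 3.934 MΩ.
First divider: V_A = V_in · 3.934/(7.94 + 3.934) = 14.74 V.
Stage 2 is unloaded, so V_B = V_A · R4/(R3+R4) = 14.74 × 4.37/15.87 = 4.060 V.

V_B ≈ 4.06 V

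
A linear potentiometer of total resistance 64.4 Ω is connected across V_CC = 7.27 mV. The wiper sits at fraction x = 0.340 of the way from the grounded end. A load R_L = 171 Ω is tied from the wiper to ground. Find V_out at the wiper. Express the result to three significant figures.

Lower segment x·R_p = 21.90 Ω; upper segment (1−x)·R_p = 42.50 Ω.
Lower segment in parallel with the load: 21.90 ‖ 171 = 19.41 Ω.
Loaded-divider output: V_out = 7.27 × 0.3135 = 2.279 mV.

V_out ≈ 2.28 mV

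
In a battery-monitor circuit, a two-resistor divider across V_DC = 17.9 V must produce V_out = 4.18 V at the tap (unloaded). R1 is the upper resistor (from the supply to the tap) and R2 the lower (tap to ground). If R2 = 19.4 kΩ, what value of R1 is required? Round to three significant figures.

Required fraction k = V_out/V_DC = 0.2335.
Rearranging, R1 = R2·(1−k)/k = 19.4 × 3.282 = 63.68 kΩ.

R1 ≈ 63.7 kΩ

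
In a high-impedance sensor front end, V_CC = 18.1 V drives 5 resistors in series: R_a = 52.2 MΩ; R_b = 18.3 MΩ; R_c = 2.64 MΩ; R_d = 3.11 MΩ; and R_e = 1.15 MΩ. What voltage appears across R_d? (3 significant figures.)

Series total: ΣR = 52.2 + 18.3 + 2.64 + 3.11 + 1.15 = 77.40 MΩ.
By the voltage-divider rule, V = 18.1 × 3.110/77.40 = 0.7273 V.

V ≈ 0.727 V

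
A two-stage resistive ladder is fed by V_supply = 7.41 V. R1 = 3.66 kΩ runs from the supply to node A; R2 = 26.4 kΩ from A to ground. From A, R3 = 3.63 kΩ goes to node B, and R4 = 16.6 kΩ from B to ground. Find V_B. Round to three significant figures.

V_B ≈ 4.61 V

The second stage (R3 + R4 = 20.23 kΩ) loads node A in parallel with R2.
R2 ‖ (R3+R4) = 11.45 kΩ.
So V_A = 7.41 × 0.7578 = 5.616 V.
V_B = V_A × 0.8206 = 4.608 V.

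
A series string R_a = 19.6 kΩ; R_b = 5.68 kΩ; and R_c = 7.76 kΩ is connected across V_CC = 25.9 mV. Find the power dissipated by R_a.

Series current I = V_CC/ΣR = 25.9/33.04 = 0.7839 µA.
V(R_a) = I·R = 15.36 mV; P = V·I = 15.36 × 0.7839 = 12.04 nW.

P ≈ 12.0 nW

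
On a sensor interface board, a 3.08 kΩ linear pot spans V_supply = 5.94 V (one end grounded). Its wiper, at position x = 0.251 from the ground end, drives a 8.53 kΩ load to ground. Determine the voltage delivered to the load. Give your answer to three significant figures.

V_out ≈ 1.40 V

Lower segment x·R_p = 0.7731 kΩ; upper segment (1−x)·R_p = 2.307 kΩ.
(x·R_p) ‖ R_L = 0.7088 kΩ.
Loaded-divider output: V_out = 5.94 × 0.2350 = 1.396 V.
(Unloaded: V_out = x·V_supply = 1.49 V.)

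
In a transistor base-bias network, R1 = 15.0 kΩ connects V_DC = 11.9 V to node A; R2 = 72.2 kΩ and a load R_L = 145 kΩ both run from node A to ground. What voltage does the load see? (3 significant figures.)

V_out ≈ 9.08 V

R2 ‖ R_L = (72.2 × 145)/(72.2 + 145) = 48.20 kΩ.
Then V_out = V_DC · R2'/(R1 + R2') = 11.9 × 48.20/63.20 = 9.076 V.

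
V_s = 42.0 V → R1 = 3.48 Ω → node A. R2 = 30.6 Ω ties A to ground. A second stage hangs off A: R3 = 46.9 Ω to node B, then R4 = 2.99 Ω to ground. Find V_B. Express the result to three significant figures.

Looking into the second stage from A: R3 + R4 = 49.89 Ω appears in parallel with R2.
Effective lower resistance at A: R2 ‖ 49.89 = 18.97 Ω.
First divider: V_A = V_s · 18.97/(3.48 + 18.97) = 35.49 V.
V_B = V_A × 0.05993 = 2.127 V.

V_B ≈ 2.13 V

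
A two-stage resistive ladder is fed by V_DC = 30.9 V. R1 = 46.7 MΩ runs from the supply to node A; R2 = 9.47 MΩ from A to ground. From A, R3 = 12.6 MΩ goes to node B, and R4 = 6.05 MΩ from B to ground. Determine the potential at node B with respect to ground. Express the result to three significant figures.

The second stage (R3 + R4 = 18.65 MΩ) loads node A in parallel with R2.
R2 ‖ (R3+R4) = 6.281 MΩ.
V_A = 30.9 × 6.281/(46.7 + 6.281) = 3.663 V.
Then the unloaded second divider: V_B = V_A × R4/(R3+R4) = 3.663 × 0.3244 = 1.188 V.

V_B ≈ 1.19 V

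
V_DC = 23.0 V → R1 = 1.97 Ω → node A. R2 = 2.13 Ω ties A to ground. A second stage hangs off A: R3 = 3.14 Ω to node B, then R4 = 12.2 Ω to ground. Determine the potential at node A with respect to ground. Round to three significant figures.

V_A ≈ 11.2 V

The second stage (R3 + R4 = 15.34 Ω) loads node A in parallel with R2.
R2 ‖ (R3+R4) = 1.870 Ω.
V_A = 23.0 × 1.870/(1.97 + 1.870) = 11.20 V.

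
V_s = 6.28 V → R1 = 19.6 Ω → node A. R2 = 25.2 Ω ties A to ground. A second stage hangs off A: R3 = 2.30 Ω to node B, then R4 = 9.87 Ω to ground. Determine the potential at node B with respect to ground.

V_B ≈ 1.50 V

Looking into the second stage from A: R3 + R4 = 12.17 Ω appears in parallel with R2.
R2 ‖ (R3+R4) = 8.207 Ω.
So V_A = 6.28 × 0.2951 = 1.853 V.
Stage 2 is unloaded, so V_B = V_A · R4/(R3+R4) = 1.853 × 9.87/12.17 = 1.503 V.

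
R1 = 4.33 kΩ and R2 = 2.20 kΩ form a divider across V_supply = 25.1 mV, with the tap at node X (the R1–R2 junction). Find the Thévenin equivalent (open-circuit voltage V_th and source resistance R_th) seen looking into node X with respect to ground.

V_th ≈ 8.46 mV, R_th ≈ 1.46 kΩ

Open-circuit (no load on X): V_th = V_supply · R2/(R1 + R2) = 25.1 × 2.20/(4.330 + 2.20) = 8.456 mV.
Zeroing V_supply shorts the top of R1 to ground, so R_th = R1 ‖ R2 = 1.459 kΩ.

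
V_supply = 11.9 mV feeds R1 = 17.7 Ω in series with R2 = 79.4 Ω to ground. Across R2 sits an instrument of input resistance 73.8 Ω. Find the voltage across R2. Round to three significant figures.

The load sits in parallel with R2, giving an effective lower resistance R2' = R2·R_L/(R2+R_L) = 38.25 Ω.
Now apply the divider: V_out = 11.9 × 0.6836 = 8.135 mV.

V_out ≈ 8.14 mV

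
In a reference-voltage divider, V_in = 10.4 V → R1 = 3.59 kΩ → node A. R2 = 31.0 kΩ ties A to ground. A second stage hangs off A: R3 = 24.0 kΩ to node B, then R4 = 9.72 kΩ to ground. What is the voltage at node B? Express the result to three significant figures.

Looking into the second stage from A: R3 + R4 = 33.72 kΩ appears in parallel with R2.
R2 ‖ (R3+R4) = 16.15 kΩ.
V_A = 10.4 × 16.15/(3.59 + 16.15) = 8.509 V.
Then the unloaded second divider: V_B = V_A × R4/(R3+R4) = 8.509 × 0.2883 = 2.453 V.

V_B ≈ 2.45 V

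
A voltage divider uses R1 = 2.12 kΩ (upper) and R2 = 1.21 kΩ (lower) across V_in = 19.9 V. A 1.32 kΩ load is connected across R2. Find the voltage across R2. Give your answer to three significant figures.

V_out ≈ 4.57 V

R2 ‖ R_L = (1.21 × 1.32)/(1.21 + 1.32) = 0.6313 kΩ.
Now apply the divider: V_out = 19.9 × 0.2295 = 4.566 V.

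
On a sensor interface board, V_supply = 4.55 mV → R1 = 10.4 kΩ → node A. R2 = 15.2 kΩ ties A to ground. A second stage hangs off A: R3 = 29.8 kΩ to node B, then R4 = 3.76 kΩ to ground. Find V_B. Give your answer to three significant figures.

V_B ≈ 0.256 mV

Node A sees R2 in parallel with the series input of stage 2, R3 + R4 = 33.56 kΩ.
R2 ‖ (R3+R4) = 10.46 kΩ.
First divider: V_A = V_supply · 10.46/(10.4 + 10.46) = 2.282 mV.
Stage 2 is unloaded, so V_B = V_A · R4/(R3+R4) = 2.282 × 3.76/33.56 = 0.2556 mV.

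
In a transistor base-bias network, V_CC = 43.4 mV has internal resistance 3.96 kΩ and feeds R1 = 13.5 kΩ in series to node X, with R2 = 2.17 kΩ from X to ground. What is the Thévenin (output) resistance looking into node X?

R_th ≈ 1.93 kΩ

R1' = 3.96 + 13.5 = 17.46 kΩ (source resistance + R1).
Looking into X with the source shorted: R_th = R1'·R2/(R1'+R2) = 17.46 × 2.17/19.63 = 1.930 kΩ.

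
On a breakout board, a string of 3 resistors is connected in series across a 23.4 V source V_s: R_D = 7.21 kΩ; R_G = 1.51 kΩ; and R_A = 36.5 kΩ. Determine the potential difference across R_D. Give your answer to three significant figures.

Series total: ΣR = 7.21 + 1.51 + 36.5 = 45.22 kΩ.
By the voltage-divider rule, V = 23.4 × 7.210/45.22 = 3.731 V.

V ≈ 3.73 V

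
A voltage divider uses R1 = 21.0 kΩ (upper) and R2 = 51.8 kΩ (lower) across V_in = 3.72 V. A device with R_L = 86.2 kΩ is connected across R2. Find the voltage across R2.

R2 ‖ R_L = (51.8 × 86.2)/(51.8 + 86.2) = 32.36 kΩ.
Now apply the divider: V_out = 3.72 × 0.6064 = 2.256 V.
(Unloaded it would be 2.65 V; the load pulls it down.)

V_out ≈ 2.26 V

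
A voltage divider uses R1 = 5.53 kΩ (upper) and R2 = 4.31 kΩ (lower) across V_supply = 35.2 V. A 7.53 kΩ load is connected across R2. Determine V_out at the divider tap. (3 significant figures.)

V_out ≈ 11.7 V

First combine the lower leg with the load: R2 ‖ R_L = 2.741 kΩ.
Voltage divider with the loaded lower leg: V_out = 35.2 × 2.741/(5.53 + 2.741) = 35.2 × 0.3314 = 11.67 V.
(Unloaded it would be 15.4 V; the load pulls it down.)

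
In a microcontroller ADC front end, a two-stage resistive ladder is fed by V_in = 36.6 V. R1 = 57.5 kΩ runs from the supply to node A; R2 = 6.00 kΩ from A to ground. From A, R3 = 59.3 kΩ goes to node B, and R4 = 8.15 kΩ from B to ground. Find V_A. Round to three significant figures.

Node A sees R2 in parallel with the series input of stage 2, R3 + R4 = 67.45 kΩ.
R2 ‖ (R3+R4) = 5.510 kΩ.
So V_A = 36.6 × 0.08744 = 3.200 V.

V_A ≈ 3.20 V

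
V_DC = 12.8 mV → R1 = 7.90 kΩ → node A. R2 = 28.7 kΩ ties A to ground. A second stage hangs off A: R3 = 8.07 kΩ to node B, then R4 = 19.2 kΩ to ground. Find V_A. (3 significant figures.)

Looking into the second stage from A: R3 + R4 = 27.27 kΩ appears in parallel with R2.
R2 ‖ (R3+R4) = 13.98 kΩ.
V_A = 12.8 × 13.98/(7.90 + 13.98) = 8.179 mV.

V_A ≈ 8.18 mV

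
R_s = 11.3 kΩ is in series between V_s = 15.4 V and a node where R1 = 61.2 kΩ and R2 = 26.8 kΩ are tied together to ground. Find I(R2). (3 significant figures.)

I ≈ 0.358 mA

Parallel bank: R_p = 1/(1/61.2 + 1/26.8) = 18.64 kΩ.
V_A = 15.4 × 18.64/29.94 = 9.587 V.
Branch current I = V_A/R2 = 9.587/26.8 = 0.3577 mA.
(Equivalently: I_total = 0.5144 mA, then current-divider fraction G_k/ΣG = 0.6955.)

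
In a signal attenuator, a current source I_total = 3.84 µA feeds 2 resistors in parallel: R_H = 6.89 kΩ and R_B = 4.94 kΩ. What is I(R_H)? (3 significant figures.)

I ≈ 1.60 µA

With just two branches, the current splits inversely with resistance.
So I = 3.84 × 4.94/11.83 = 1.604 µA.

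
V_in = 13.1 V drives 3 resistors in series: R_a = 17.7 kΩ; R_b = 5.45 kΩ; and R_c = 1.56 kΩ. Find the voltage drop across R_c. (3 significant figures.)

V ≈ 0.827 V

Total series resistance ΣR = 17.7 + 5.45 + 1.56 = 24.71 kΩ.
By the voltage-divider rule, V = 13.1 × 1.560/24.71 = 0.8270 V.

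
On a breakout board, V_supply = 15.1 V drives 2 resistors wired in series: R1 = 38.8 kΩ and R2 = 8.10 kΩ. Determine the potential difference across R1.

Total series resistance ΣR = 38.8 + 8.10 = 46.90 kΩ.
V = V_supply · R/ΣR = 15.1 × 0.8273 = 12.49 V.

V ≈ 12.5 V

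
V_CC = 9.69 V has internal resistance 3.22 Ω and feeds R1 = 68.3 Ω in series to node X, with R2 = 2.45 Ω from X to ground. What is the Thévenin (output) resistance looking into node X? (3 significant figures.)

R1' = 3.22 + 68.3 = 71.52 Ω (source resistance + R1).
Zeroing V_CC shorts the top of R1' to ground, so R_th = R1' ‖ R2 = 2.369 Ω.

R_th ≈ 2.37 Ω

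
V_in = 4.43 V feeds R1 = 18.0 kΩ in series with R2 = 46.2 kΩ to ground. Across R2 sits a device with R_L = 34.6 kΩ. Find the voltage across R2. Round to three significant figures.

First combine the lower leg with the load: R2 ‖ R_L = 19.78 kΩ.
Then V_out = V_in · R2'/(R1 + R2') = 4.43 × 19.78/37.78 = 2.320 V.

V_out ≈ 2.32 V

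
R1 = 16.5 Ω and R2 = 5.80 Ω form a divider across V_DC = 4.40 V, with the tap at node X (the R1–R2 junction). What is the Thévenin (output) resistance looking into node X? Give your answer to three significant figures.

With V_DC suppressed (replaced by a short), R_th = R1 ‖ R2 = (16.50 × 5.80)/(16.50 + 5.80) = 4.291 Ω.

R_th ≈ 4.29 Ω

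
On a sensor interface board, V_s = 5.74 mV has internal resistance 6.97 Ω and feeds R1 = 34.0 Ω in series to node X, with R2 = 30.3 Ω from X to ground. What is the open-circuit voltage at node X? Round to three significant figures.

V_th ≈ 2.44 mV

R1' = 6.97 + 34.0 = 40.97 Ω (source resistance + R1).
Open-circuit (no load on X): V_th = V_s · R2/(R1' + R2) = 5.74 × 30.3/(40.97 + 30.3) = 2.440 mV.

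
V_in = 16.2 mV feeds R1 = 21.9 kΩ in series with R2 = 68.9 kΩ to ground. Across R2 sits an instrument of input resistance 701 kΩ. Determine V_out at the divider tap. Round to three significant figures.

First combine the lower leg with the load: R2 ‖ R_L = 62.73 kΩ.
Then V_out = V_in · R2'/(R1 + R2') = 16.2 × 62.73/84.63 = 12.01 mV.
(Unloaded it would be 12.3 mV; the load pulls it down.)

V_out ≈ 12.0 mV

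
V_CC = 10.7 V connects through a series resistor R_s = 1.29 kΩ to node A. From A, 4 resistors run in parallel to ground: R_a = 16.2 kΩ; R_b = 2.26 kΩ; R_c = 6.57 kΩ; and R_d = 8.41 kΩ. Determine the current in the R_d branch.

I ≈ 0.636 mA

Combine the parallel branches: R_p = (1/16.2 + 1/2.26 + 1/6.57 + 1/8.41)⁻¹ = 1.290 kΩ.
V_A = 10.7 × 1.290/2.580 = 5.350 V.
I(R_d) = V_A / R_d = 5.350/8.41 = 0.6361 mA.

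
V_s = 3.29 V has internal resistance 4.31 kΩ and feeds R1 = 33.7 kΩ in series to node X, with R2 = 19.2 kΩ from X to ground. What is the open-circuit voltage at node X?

R1' = 4.31 + 33.7 = 38.01 kΩ (source resistance + R1).
With X open, the divider is unloaded: V_th = 3.29 × 19.2/57.21 = 1.104 V.

V_th ≈ 1.10 V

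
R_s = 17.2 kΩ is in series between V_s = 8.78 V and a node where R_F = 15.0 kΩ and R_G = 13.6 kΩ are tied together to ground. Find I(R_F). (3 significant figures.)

I ≈ 0.172 mA

Equivalent of the parallel group: R_p = 7.133 kΩ.
Node voltage V_A = V_s · R_p/(R_s + R_p) = 8.78 × 0.2931 = 2.574 V.
Branch current I = V_A/R_F = 2.574/15.0 = 0.1716 mA.
(Equivalently: I_total = 0.3608 mA, then current-divider fraction G_k/ΣG = 0.4755.)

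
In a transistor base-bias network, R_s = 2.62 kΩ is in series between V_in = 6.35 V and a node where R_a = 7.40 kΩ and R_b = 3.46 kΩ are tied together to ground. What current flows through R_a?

I ≈ 0.406 mA

Parallel bank: R_p = 1/(1/7.40 + 1/3.46) = 2.358 kΩ.
V_A = 6.35 × 2.358/4.978 = 3.008 V.
I(R_a) = V_A / R_a = 3.008/7.40 = 0.4064 mA.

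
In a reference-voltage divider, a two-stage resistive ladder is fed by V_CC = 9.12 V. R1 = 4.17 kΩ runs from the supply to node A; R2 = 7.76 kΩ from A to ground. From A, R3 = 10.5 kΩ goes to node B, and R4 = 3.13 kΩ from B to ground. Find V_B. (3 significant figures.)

The second stage (R3 + R4 = 13.63 kΩ) loads node A in parallel with R2.
R2 ‖ (R3+R4) = 4.945 kΩ.
First divider: V_A = V_CC · 4.945/(4.17 + 4.945) = 4.948 V.
V_B = V_A × 0.2296 = 1.136 V.

V_B ≈ 1.14 V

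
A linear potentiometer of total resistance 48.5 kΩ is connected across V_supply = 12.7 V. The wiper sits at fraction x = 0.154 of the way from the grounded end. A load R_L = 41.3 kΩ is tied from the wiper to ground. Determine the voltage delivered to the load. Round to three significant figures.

V_out ≈ 1.70 V

Split the track: R_lower = x·R_p = 7.469 kΩ, R_upper = (1−x)·R_p = 41.03 kΩ.
(x·R_p) ‖ R_L = 6.325 kΩ.
V_out = 12.7 × 6.325/(41.03 + 6.325) = 1.696 V.
(Unloaded: V_out = x·V_supply = 1.96 V.)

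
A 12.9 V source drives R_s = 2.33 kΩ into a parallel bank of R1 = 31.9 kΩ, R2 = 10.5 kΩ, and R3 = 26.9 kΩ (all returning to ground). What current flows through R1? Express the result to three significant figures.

I ≈ 0.293 mA

Parallel bank: R_p = 1/(1/31.9 + 1/10.5 + 1/26.9) = 6.106 kΩ.
Node voltage V_A = V_in · R_p/(R_s + R_p) = 12.9 × 0.7238 = 9.337 V.
I(R1) = V_A / R1 = 9.337/31.9 = 0.2927 mA.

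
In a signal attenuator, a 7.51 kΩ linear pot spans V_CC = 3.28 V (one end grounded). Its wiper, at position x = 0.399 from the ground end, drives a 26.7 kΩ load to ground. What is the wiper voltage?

V_out ≈ 1.23 V

Split the track: R_lower = x·R_p = 2.996 kΩ, R_upper = (1−x)·R_p = 4.514 kΩ.
Lower segment in parallel with the load: 2.996 ‖ 26.7 = 2.694 kΩ.
V_out = 3.28 × 2.694/(4.514 + 2.694) = 1.226 V.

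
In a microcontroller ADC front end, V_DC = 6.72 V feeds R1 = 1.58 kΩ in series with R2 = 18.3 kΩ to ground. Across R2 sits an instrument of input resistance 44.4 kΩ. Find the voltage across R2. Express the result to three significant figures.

First combine the lower leg with the load: R2 ‖ R_L = 12.96 kΩ.
Now apply the divider: V_out = 6.72 × 0.8913 = 5.990 V.

V_out ≈ 5.99 V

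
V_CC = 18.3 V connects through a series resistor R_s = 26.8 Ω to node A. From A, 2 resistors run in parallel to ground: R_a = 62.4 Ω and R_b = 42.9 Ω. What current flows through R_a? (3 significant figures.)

Combine the parallel branches: R_p = (1/62.4 + 1/42.9)⁻¹ = 25.42 Ω.
V_A by voltage divider: V_A = 18.3 × 25.42/(26.8 + 25.42) = 8.909 V.
I(R_a) = V_A / R_a = 8.909/62.4 = 0.1428 A.

I ≈ 0.143 A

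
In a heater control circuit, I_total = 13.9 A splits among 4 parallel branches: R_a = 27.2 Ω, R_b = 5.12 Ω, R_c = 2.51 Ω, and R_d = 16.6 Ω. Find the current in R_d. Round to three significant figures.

Total conductance ΣG = 1/27.2 + 1/5.12 + 1/2.51 + 1/16.6 = 0.6907 (units of 1/Ω).
By the current-divider rule, I = I_total · G_k/ΣG = 13.9 × 0.08721 = 1.212 A.

I ≈ 1.21 A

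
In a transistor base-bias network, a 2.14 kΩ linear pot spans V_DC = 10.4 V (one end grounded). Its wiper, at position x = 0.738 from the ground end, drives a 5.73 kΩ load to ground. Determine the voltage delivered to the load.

Split the track: R_lower = x·R_p = 1.579 kΩ, R_upper = (1−x)·R_p = 0.5607 kΩ.
Lower segment in parallel with the load: 1.579 ‖ 5.73 = 1.238 kΩ.
Loaded-divider output: V_out = 10.4 × 0.6883 = 7.158 V.

V_out ≈ 7.16 V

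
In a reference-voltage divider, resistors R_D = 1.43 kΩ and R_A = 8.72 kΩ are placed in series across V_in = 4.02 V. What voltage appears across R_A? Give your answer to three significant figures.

Total series resistance ΣR = 1.43 + 8.72 = 10.15 kΩ.
By the voltage-divider rule, V = 4.02 × 8.720/10.15 = 3.454 V.

V ≈ 3.45 V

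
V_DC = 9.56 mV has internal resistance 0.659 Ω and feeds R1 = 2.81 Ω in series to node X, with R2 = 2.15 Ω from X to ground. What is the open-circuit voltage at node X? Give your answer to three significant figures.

V_th ≈ 3.66 mV

R1' = 0.659 + 2.81 = 3.469 Ω (source resistance + R1).
Open-circuit (no load on X): V_th = V_DC · R2/(R1' + R2) = 9.56 × 2.15/(3.469 + 2.15) = 3.658 mV.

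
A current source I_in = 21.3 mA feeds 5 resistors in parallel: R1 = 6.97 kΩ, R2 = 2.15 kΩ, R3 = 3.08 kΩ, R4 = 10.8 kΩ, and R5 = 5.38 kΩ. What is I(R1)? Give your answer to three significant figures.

I ≈ 2.52 mA

Total conductance ΣG = 1/6.97 + 1/2.15 + 1/3.08 + 1/10.8 + 1/5.38 = 1.212 (units of 1/kΩ).
R1 takes the fraction G_k/ΣG = 0.1435/1.212 = 0.1184, so I = 21.3 × 0.1184 = 2.522 mA.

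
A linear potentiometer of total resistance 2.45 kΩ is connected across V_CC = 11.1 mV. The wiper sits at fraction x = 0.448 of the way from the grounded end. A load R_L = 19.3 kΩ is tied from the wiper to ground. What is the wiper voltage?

V_out ≈ 4.82 mV

Lower segment x·R_p = 1.098 kΩ; upper segment (1−x)·R_p = 1.352 kΩ.
Lower segment in parallel with the load: 1.098 ‖ 19.3 = 1.039 kΩ.
V_out = 11.1 × 1.039/(1.352 + 1.039) = 4.821 mV.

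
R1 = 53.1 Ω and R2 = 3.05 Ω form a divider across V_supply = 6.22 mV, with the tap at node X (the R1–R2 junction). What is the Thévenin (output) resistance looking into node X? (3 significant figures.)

R_th ≈ 2.88 Ω

Looking into X with the source shorted: R_th = R1·R2/(R1+R2) = 53.10 × 3.05/56.15 = 2.884 Ω.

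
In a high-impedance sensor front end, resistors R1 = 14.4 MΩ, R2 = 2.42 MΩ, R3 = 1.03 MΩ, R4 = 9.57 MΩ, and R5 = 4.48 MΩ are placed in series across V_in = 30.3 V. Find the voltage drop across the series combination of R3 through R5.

Total series resistance ΣR = 14.4 + 2.42 + 1.03 + 9.57 + 4.48 = 31.90 MΩ.
R_{R3..R5} = 1.03 + 9.57 + 4.48 = 15.08 MΩ.
V = V_in · R/ΣR = 30.3 × 0.4727 = 14.32 V.

V ≈ 14.3 V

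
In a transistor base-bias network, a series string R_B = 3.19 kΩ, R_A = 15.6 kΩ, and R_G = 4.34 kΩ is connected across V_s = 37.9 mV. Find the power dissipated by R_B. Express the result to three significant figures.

P ≈ 8.56 nW

Series current I = V_s/ΣR = 37.9/23.13 = 1.639 µA.
V(R_B) = I·R = 5.227 mV; P = V·I = 5.227 × 1.639 = 8.565 nW.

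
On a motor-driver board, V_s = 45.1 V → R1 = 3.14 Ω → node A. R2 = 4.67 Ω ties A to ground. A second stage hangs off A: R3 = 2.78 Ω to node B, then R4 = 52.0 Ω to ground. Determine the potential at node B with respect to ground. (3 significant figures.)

V_B ≈ 24.8 V

Looking into the second stage from A: R3 + R4 = 54.78 Ω appears in parallel with R2.
R2 ‖ (R3+R4) = 4.303 Ω.
So V_A = 45.1 × 0.5781 = 26.07 V.
V_B = V_A × 0.9493 = 24.75 V.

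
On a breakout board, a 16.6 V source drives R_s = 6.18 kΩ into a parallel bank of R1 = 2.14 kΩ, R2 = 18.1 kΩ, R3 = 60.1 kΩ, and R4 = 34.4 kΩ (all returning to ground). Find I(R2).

I ≈ 0.203 mA

Combine the parallel branches: R_p = (1/2.14 + 1/18.1 + 1/60.1 + 1/34.4)⁻¹ = 1.760 kΩ.
Node voltage V_A = V_supply · R_p/(R_s + R_p) = 16.6 × 0.2216 = 3.679 V.
I(R2) = V_A / R2 = 3.679/18.1 = 0.2033 mA.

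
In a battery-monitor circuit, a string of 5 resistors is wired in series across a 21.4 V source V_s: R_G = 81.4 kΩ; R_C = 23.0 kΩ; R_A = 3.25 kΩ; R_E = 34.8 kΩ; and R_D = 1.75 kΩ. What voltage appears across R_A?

V ≈ 0.482 V

Series total: ΣR = 81.4 + 23.0 + 3.25 + 34.8 + 1.75 = 144.2 kΩ.
Voltage divider: V = V_s · (3.250 / 144.2) = 21.4 × 0.02254 = 0.4823 V.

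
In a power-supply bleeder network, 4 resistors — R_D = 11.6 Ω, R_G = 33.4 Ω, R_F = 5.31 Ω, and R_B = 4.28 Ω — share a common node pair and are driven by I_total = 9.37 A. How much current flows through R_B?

I ≈ 4.07 A

Conductances: ΣG = 1/11.6 + 1/33.4 + 1/5.31 + 1/4.28 = 0.5381 (1/Ω).
R_B takes the fraction G_k/ΣG = 0.2336/0.5381 = 0.4342, so I = 9.37 × 0.4342 = 4.068 A.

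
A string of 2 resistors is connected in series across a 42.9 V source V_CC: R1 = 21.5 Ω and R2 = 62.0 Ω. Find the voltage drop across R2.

Series total: ΣR = 21.5 + 62.0 = 83.50 Ω.
By the voltage-divider rule, V = 42.9 × 62.00/83.50 = 31.85 V.

V ≈ 31.9 V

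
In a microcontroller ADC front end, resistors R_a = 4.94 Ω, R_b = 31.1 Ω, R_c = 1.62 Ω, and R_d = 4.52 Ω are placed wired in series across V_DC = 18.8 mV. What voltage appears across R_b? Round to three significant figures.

V ≈ 13.9 mV

Series total: ΣR = 4.94 + 31.1 + 1.62 + 4.52 = 42.18 Ω.
By the voltage-divider rule, V = 18.8 × 31.10/42.18 = 13.86 mV.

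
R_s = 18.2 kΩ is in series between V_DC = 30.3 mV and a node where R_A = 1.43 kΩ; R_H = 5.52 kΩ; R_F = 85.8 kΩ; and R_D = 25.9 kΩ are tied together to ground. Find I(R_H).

Equivalent of the parallel group: R_p = 1.074 kΩ.
V_A by voltage divider: V_A = 30.3 × 1.074/(18.2 + 1.074) = 1.689 mV.
I(R_H) = V_A / R_H = 1.689/5.52 = 0.3060 µA.
(Equivalently: I_total = 1.572 µA, then current-divider fraction G_k/ΣG = 0.1946.)

I ≈ 0.306 µA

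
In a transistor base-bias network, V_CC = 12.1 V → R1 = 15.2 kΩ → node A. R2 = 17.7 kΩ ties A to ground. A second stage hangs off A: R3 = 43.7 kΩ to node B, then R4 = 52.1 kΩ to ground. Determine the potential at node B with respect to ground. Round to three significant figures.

The second stage (R3 + R4 = 95.80 kΩ) loads node A in parallel with R2.
Effective lower resistance at A: R2 ‖ 95.80 = 14.94 kΩ.
V_A = 12.1 × 14.94/(15.2 + 14.94) = 5.998 V.
Then the unloaded second divider: V_B = V_A × R4/(R3+R4) = 5.998 × 0.5438 = 3.262 V.

V_B ≈ 3.26 V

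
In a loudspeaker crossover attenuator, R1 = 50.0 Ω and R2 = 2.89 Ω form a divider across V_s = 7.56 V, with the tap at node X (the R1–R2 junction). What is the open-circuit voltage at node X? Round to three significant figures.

V_th ≈ 0.413 V

With X open, the divider is unloaded: V_th = 7.56 × 2.89/52.89 = 0.4131 V.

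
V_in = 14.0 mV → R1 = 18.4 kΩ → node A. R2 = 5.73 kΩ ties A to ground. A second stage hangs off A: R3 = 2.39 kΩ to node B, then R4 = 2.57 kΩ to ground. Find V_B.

V_B ≈ 0.916 mV

The second stage (R3 + R4 = 4.960 kΩ) loads node A in parallel with R2.
R2 ‖ (R3+R4) = 2.659 kΩ.
V_A = 14.0 × 2.659/(18.4 + 2.659) = 1.767 mV.
V_B = V_A × 0.5181 = 0.9158 mV.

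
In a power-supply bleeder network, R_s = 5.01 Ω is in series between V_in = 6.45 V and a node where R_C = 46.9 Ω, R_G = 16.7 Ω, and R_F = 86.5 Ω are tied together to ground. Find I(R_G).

I ≈ 0.264 A

Parallel bank: R_p = 1/(1/46.9 + 1/16.7 + 1/86.5) = 10.78 Ω.
V_A = 6.45 × 10.78/15.79 = 4.404 V.
Branch current I = V_A/R_G = 4.404/16.7 = 0.2637 A.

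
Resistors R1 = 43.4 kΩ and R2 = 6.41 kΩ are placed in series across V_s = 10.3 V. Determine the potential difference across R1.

V ≈ 8.97 V

ΣR = 43.4 + 6.41 = 49.81 kΩ.
By the voltage-divider rule, V = 10.3 × 43.40/49.81 = 8.975 V.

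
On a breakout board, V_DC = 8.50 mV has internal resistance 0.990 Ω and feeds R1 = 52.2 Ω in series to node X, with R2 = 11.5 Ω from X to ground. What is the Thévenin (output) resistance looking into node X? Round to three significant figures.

R1' = 0.990 + 52.2 = 53.19 Ω (source resistance + R1).
With V_DC suppressed (replaced by a short), R_th = R1' ‖ R2 = (53.19 × 11.5)/(53.19 + 11.5) = 9.456 Ω.

R_th ≈ 9.46 Ω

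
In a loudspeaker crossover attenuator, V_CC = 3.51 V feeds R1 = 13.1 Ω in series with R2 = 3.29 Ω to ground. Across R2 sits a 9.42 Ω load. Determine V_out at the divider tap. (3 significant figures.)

V_out ≈ 0.551 V

First combine the lower leg with the load: R2 ‖ R_L = 2.438 Ω.
Voltage divider with the loaded lower leg: V_out = 3.51 × 2.438/(13.1 + 2.438) = 3.51 × 0.1569 = 0.5508 V.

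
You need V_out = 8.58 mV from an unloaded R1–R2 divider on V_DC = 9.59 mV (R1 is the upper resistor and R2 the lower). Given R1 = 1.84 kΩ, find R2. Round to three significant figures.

The divider ratio is R2/(R1+R2) = 8.58/9.59 = 0.8947.
R2 = R1 · 0.8947/(1 − 0.8947) = 15.63 kΩ.

R2 ≈ 15.6 kΩ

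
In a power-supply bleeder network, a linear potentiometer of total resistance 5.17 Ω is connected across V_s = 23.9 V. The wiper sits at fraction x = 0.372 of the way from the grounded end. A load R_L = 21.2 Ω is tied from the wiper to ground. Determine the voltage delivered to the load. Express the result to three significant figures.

V_out ≈ 8.41 V

The pot divides into 3.247 Ω above the wiper and 1.923 Ω below.
R_L loads the lower segment: effective lower R = 1.763 Ω.
Loaded-divider output: V_out = 23.9 × 0.3519 = 8.412 V.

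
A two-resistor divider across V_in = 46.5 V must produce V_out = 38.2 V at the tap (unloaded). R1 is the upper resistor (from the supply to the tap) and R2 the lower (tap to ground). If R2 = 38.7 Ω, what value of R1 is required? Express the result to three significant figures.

The divider ratio is R2/(R1+R2) = 38.2/46.5 = 0.8215.
R1 = R2·(1/k − 1) = 38.7 × 0.2173 = 8.409 Ω.

R1 ≈ 8.41 Ω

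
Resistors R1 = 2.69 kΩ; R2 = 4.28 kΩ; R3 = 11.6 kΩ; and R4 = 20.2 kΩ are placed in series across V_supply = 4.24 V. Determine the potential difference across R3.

Series total: ΣR = 2.69 + 4.28 + 11.6 + 20.2 = 38.77 kΩ.
V = V_supply · R/ΣR = 4.24 × 0.2992 = 1.269 V.

V ≈ 1.27 V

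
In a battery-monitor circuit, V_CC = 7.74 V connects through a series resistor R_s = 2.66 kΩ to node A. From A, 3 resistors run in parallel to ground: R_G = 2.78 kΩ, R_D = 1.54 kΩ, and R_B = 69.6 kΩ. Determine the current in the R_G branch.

I ≈ 0.748 mA

Equivalent of the parallel group: R_p = 0.9771 kΩ.
Node voltage V_A = V_CC · R_p/(R_s + R_p) = 7.74 × 0.2686 = 2.079 V.
Branch current I = V_A/R_G = 2.079/2.78 = 0.7480 mA.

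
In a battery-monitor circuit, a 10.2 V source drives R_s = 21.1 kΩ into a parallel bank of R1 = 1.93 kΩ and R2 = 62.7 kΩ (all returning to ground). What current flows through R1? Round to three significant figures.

I ≈ 0.431 mA

Combine the parallel branches: R_p = (1/1.93 + 1/62.7)⁻¹ = 1.872 kΩ.
V_A by voltage divider: V_A = 10.2 × 1.872/(21.1 + 1.872) = 0.8314 V.
I(R1) = V_A / R1 = 0.8314/1.93 = 0.4308 mA.
(Equivalently: I_total = 0.4440 mA, then current-divider fraction G_k/ΣG = 0.9701.)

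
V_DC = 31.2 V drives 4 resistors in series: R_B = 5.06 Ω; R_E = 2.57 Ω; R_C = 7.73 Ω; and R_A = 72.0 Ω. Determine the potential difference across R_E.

V ≈ 0.918 V

ΣR = 5.06 + 2.57 + 7.73 + 72.0 = 87.36 Ω.
By the voltage-divider rule, V = 31.2 × 2.570/87.36 = 0.9179 V.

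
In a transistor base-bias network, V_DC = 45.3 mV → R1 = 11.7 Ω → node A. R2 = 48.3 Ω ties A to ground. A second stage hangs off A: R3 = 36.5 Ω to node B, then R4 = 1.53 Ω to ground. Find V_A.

Looking into the second stage from A: R3 + R4 = 38.03 Ω appears in parallel with R2.
R2 ‖ (R3+R4) = 21.28 Ω.
V_A = 45.3 × 21.28/(11.7 + 21.28) = 29.23 mV.

V_A ≈ 29.2 mV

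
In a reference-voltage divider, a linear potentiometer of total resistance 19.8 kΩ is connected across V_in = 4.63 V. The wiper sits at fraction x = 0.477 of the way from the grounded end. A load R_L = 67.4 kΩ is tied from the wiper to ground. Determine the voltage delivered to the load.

The pot divides into 10.36 kΩ above the wiper and 9.445 kΩ below.
(x·R_p) ‖ R_L = 8.284 kΩ.
Then V_out = V_in · 8.284/(10.36 + 8.284) = 2.058 V.

V_out ≈ 2.06 V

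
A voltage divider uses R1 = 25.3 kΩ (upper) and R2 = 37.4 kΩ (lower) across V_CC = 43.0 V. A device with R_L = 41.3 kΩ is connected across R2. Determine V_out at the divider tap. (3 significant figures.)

The load sits in parallel with R2, giving an effective lower resistance R2' = R2·R_L/(R2+R_L) = 19.63 kΩ.
Now apply the divider: V_out = 43.0 × 0.4369 = 18.78 V.
(Unloaded it would be 25.6 V; the load pulls it down.)

V_out ≈ 18.8 V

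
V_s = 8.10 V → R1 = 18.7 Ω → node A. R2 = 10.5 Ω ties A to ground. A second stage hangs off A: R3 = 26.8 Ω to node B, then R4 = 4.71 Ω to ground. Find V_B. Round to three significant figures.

V_B ≈ 0.359 V

Node A sees R2 in parallel with the series input of stage 2, R3 + R4 = 31.51 Ω.
R2 ‖ (R3+R4) = 7.876 Ω.
V_A = 8.10 × 7.876/(18.7 + 7.876) = 2.400 V.
V_B = V_A × 0.1495 = 0.3588 V.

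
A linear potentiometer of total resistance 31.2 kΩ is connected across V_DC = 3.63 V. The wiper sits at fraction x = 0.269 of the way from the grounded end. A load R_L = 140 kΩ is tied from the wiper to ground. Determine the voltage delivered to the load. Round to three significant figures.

Split the track: R_lower = x·R_p = 8.393 kΩ, R_upper = (1−x)·R_p = 22.81 kΩ.
Lower segment in parallel with the load: 8.393 ‖ 140 = 7.918 kΩ.
Loaded-divider output: V_out = 3.63 × 0.2577 = 0.9355 V.

V_out ≈ 0.935 V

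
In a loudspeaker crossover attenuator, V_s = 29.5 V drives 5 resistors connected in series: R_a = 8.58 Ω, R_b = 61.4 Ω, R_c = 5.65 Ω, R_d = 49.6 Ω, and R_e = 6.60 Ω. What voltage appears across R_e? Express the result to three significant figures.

Total series resistance ΣR = 8.58 + 61.4 + 5.65 + 49.6 + 6.60 = 131.8 Ω.
V = V_s · R/ΣR = 29.5 × 0.05006 = 1.477 V.

V ≈ 1.48 V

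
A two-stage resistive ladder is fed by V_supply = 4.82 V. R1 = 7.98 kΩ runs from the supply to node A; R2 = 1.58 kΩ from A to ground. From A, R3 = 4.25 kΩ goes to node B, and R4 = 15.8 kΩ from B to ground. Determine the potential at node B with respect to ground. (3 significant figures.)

V_B ≈ 0.589 V

Node A sees R2 in parallel with the series input of stage 2, R3 + R4 = 20.05 kΩ.
Effective lower resistance at A: R2 ‖ 20.05 = 1.465 kΩ.
So V_A = 4.82 × 0.1551 = 0.7474 V.
Then the unloaded second divider: V_B = V_A × R4/(R3+R4) = 0.7474 × 0.7880 = 0.5890 V.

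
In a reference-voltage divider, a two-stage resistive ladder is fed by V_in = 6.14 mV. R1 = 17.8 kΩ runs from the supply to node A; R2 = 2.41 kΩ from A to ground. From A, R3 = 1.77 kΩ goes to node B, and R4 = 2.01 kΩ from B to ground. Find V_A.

V_A ≈ 0.469 mV

Looking into the second stage from A: R3 + R4 = 3.780 kΩ appears in parallel with R2.
R2 ‖ (R3+R4) = 1.472 kΩ.
V_A = 6.14 × 1.472/(17.8 + 1.472) = 0.4689 mV.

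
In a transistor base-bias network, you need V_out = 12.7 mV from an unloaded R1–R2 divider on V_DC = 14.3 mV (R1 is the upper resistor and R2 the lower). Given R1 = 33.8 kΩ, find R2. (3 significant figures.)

R2 ≈ 268 kΩ

Required fraction k = V_out/V_DC = 0.8881.
So R2 = R1 · V_out/(V_DC − V_out) = 33.8 × 12.7/(14.3 − 12.7) = 33.8 × 7.937 = 268.3 kΩ.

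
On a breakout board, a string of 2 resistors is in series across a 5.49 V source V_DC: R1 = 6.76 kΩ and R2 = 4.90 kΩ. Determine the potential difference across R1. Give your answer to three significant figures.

Series total: ΣR = 6.76 + 4.90 = 11.66 kΩ.
V = V_DC · R/ΣR = 5.49 × 0.5798 = 3.183 V.

V ≈ 3.18 V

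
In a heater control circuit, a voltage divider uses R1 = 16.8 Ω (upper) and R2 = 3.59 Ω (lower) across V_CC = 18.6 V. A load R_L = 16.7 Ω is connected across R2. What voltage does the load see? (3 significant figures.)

V_out ≈ 2.78 V

First combine the lower leg with the load: R2 ‖ R_L = 2.955 Ω.
Voltage divider with the loaded lower leg: V_out = 18.6 × 2.955/(16.8 + 2.955) = 18.6 × 0.1496 = 2.782 V.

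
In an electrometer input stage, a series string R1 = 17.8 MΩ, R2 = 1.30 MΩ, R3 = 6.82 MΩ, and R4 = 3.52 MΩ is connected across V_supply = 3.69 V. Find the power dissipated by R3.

P ≈ 0.107 µW

Series current I = V_supply/ΣR = 3.69/29.44 = 0.1253 µA.
P = I²R = 0.01571 × 6.82 = 0.1071 µW.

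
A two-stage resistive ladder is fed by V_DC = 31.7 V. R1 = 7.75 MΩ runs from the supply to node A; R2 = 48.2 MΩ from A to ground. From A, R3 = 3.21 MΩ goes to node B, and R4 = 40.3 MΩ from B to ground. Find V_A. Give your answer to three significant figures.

Looking into the second stage from A: R3 + R4 = 43.51 MΩ appears in parallel with R2.
R2 ‖ (R3+R4) = 22.87 MΩ.
V_A = 31.7 × 22.87/(7.75 + 22.87) = 23.68 V.

V_A ≈ 23.7 V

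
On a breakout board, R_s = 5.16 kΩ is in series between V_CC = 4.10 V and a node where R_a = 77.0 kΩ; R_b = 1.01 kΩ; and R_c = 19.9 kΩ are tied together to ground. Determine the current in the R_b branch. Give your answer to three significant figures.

I ≈ 0.631 mA

Combine the parallel branches: R_p = (1/77.0 + 1/1.01 + 1/19.9)⁻¹ = 0.9494 kΩ.
V_A by voltage divider: V_A = 4.10 × 0.9494/(5.16 + 0.9494) = 0.6371 V.
Branch current I = V_A/R_b = 0.6371/1.01 = 0.6308 mA.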